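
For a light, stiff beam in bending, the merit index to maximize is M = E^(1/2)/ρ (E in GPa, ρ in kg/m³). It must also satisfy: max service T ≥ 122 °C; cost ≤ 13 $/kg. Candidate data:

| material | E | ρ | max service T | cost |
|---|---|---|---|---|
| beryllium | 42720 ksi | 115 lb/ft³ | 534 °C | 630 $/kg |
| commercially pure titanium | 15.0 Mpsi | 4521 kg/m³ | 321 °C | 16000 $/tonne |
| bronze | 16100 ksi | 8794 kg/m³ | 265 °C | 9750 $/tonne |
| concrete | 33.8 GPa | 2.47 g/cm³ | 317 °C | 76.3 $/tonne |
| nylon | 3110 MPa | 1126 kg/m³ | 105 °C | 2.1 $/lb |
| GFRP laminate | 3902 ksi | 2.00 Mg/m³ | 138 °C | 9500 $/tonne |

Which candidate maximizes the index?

Screen on constraints: max service T ≥ 122 °C; cost ≤ 13 $/kg. Survivors: bronze, concrete, GFRP laminate.
In SI units:
  bronze: E = 111.0 GPa, ρ = 8794 kg/m³
  concrete: E = 33.80 GPa, ρ = 2470 kg/m³
  GFRP laminate: E = 26.90 GPa, ρ = 2000 kg/m³
  GFRP laminate: M = 2.59×10⁻³
  concrete: M = 2.35×10⁻³
  bronze: M = 1.20×10⁻³
The maximum is for GFRP laminate.

GFRP laminate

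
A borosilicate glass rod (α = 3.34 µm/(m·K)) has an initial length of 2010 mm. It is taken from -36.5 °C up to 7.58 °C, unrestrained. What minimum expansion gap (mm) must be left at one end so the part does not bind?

0.296 mm

ΔT = 7.58 − (-36.5) = 44.08 K.
ΔL = α·L₀·ΔT = 3.34×10⁻⁶ × 2010 mm × 44.08 K = 0.296 mm.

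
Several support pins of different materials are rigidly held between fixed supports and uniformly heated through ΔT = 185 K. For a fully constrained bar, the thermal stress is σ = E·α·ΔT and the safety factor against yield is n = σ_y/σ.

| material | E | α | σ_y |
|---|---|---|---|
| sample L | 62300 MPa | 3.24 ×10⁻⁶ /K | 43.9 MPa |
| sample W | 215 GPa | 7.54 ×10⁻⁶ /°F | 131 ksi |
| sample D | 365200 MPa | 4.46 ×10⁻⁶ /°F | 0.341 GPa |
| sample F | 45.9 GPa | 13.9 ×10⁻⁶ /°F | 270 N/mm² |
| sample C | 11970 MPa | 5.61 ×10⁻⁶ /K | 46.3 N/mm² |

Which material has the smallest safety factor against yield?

sample D

Per material, after unit conversion:
  sample L: E = 62.30, α = 3.24, σ_y = 43.90 → σ = 37.3 MPa, n = 1.18
  sample W: E = 215.0, α = 13.6, σ_y = 903.2 → σ = 540 MPa, n = 1.67
  sample D: E = 365.2, α = 8.03, σ_y = 341.0 → σ = 542 MPa, n = 0.629
  sample F: E = 45.90, α = 25.0, σ_y = 270.0 → σ = 212 MPa, n = 1.27
  sample C: E = 11.97, α = 5.61, σ_y = 46.30 → σ = 12.4 MPa, n = 3.73
Smallest n: sample D with n = 0.629.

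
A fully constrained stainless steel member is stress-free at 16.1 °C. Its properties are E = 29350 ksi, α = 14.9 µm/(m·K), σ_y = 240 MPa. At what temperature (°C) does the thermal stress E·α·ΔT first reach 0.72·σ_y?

E = 29350 ksi = 202.4 GPa.
E·α·ΔT = 172.8 MPa ⇒ ΔT = 172.8 / (202.4×10³ × 14.9×10⁻⁶) = 57.31 K.
T = 16.1 + 57.31 = 73.41 °C.

73.4 °C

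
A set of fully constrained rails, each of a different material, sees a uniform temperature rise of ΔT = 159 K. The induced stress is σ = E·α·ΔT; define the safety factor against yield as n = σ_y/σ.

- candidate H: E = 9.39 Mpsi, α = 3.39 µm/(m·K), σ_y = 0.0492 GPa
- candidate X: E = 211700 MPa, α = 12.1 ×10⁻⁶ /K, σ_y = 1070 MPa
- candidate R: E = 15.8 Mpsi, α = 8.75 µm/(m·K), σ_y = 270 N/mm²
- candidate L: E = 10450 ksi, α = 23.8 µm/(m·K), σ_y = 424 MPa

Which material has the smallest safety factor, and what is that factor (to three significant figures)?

candidate H, n = 1.41

Per material, after unit conversion:
  candidate H: E = 64.74, α = 3.39, σ_y = 49.20 → σ = 34.9 MPa, n = 1.41
  candidate X: E = 211.7, α = 12.1, σ_y = 1070 → σ = 407 MPa, n = 2.63
  candidate R: E = 108.9, α = 8.75, σ_y = 270.0 → σ = 152 MPa, n = 1.78
  candidate L: E = 72.05, α = 23.8, σ_y = 424.0 → σ = 273 MPa, n = 1.56
The minimum is candidate H at n = 1.41.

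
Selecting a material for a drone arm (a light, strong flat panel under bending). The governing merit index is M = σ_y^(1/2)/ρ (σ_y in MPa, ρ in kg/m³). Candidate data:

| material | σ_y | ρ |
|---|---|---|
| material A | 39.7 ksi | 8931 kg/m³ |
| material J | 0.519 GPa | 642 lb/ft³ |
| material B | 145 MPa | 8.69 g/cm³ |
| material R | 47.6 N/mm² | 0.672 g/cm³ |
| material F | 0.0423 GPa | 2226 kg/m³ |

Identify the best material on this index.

material R

Convert each candidate to consistent units, then evaluate M:
  material A: σ_y = 273.7 MPa, ρ = 8931 kg/m³
  material J: σ_y = 519.0 MPa, ρ = 10280 kg/m³
  material B: σ_y = 145.0 MPa, ρ = 8690 kg/m³
  material R: σ_y = 47.60 MPa, ρ = 672.0 kg/m³
  material F: σ_y = 42.30 MPa, ρ = 2226 kg/m³
  material R: M = 10.3×10⁻³
  material F: M = 2.92×10⁻³
  material J: M = 2.22×10⁻³
  material A: M = 1.85×10⁻³
  material B: M = 1.39×10⁻³
Material R ranks first.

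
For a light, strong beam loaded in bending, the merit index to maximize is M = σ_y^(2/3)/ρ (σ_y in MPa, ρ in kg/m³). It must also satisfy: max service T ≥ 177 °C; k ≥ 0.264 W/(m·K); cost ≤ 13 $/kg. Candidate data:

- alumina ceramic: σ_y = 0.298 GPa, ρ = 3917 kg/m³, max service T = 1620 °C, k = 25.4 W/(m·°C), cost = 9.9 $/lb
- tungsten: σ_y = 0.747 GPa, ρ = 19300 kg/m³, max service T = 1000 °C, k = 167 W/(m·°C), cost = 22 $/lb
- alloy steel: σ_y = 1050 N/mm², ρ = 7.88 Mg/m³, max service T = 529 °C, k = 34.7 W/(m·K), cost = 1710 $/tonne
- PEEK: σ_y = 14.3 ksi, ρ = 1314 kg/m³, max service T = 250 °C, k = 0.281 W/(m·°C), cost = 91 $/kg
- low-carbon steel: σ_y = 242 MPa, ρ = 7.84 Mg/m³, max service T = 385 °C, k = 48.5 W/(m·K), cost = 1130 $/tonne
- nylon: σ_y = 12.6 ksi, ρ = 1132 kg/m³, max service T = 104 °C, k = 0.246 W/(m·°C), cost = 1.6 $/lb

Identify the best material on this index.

alloy steel

Screen on constraints: max service T ≥ 177 °C; k ≥ 0.264 W/(m·K); cost ≤ 13 $/kg. Survivors: alloy steel, low-carbon steel.
Putting every candidate on a common basis:
  alloy steel: σ_y = 1050 MPa, ρ = 7880 kg/m³
  low-carbon steel: σ_y = 242.0 MPa, ρ = 7840 kg/m³
  alloy steel: M = 13.1×10⁻³
  low-carbon steel: M = 4.95×10⁻³
Highest index: alloy steel.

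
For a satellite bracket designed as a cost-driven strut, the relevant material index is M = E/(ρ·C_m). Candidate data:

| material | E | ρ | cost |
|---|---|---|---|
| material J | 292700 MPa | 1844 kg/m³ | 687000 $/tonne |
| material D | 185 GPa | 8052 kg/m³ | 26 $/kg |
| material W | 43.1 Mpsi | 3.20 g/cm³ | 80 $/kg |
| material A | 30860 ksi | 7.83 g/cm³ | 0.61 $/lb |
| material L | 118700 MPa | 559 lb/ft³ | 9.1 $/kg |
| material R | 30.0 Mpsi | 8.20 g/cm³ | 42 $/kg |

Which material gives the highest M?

Convert each candidate to consistent units, then evaluate M:
  material J: E = 292.7 GPa, ρ = 1844 kg/m³, cost = 687.0 $/kg
  material D: E = 185.0 GPa, ρ = 8052 kg/m³, cost = 26.00 $/kg
  material W: E = 297.2 GPa, ρ = 3200 kg/m³, cost = 80.00 $/kg
  material A: E = 212.8 GPa, ρ = 7830 kg/m³, cost = 1.345 $/kg
  material L: E = 118.7 GPa, ρ = 8954 kg/m³, cost = 9.100 $/kg
  material R: E = 206.8 GPa, ρ = 8200 kg/m³, cost = 42.00 $/kg
  material A: M = 20.2 MN·m per $
  material L: M = 1.46 MN·m per $
  material W: M = 1.16 MN·m per $
  material D: M = 0.884 MN·m per $
  material R: M = 0.601 MN·m per $
  material J: M = 0.231 MN·m per $
Highest index: material A.

material A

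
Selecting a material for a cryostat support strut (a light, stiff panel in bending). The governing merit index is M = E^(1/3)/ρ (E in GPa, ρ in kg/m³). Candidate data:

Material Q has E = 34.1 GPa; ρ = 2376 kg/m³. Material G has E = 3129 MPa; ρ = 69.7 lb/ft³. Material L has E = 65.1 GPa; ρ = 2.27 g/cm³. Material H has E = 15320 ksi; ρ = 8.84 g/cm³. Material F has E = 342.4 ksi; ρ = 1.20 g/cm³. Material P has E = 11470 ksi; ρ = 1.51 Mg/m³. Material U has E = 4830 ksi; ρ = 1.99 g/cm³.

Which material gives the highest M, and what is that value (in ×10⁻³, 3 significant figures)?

material P, M = 2.84×10⁻³

After converting to SI:
  material Q: E = 34.10 GPa, ρ = 2376 kg/m³
  material G: E = 3.129 GPa, ρ = 1116 kg/m³
  material L: E = 65.10 GPa, ρ = 2270 kg/m³
  material H: E = 105.6 GPa, ρ = 8840 kg/m³
  material F: E = 2.361 GPa, ρ = 1200 kg/m³
  material P: E = 79.08 GPa, ρ = 1510 kg/m³
  material U: E = 33.30 GPa, ρ = 1990 kg/m³
  material P: M = 2.84×10⁻³
  material L: M = 1.77×10⁻³
  material U: M = 1.62×10⁻³
  material Q: M = 1.36×10⁻³
  material G: M = 1.31×10⁻³
  material F: M = 1.11×10⁻³
  material H: M = 0.535×10⁻³
Highest index: material P.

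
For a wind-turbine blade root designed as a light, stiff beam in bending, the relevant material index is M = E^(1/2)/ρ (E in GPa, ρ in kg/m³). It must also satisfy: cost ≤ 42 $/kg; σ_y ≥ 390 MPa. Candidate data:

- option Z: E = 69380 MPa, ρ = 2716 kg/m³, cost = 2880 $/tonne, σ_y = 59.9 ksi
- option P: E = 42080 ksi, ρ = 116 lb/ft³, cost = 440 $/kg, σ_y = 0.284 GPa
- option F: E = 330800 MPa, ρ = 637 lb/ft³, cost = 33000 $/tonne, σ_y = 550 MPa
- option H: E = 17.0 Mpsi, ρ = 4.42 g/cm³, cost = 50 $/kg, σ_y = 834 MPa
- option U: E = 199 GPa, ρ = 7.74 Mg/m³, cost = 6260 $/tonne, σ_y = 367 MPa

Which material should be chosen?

Screen on constraints: cost ≤ 42 $/kg; σ_y ≥ 390 MPa. Survivors: option Z, option F.
Putting every candidate on a common basis:
  option Z: E = 69.38 GPa, ρ = 2716 kg/m³
  option F: E = 330.8 GPa, ρ = 10200 kg/m³
  option Z: M = 3.07×10⁻³
  option F: M = 1.78×10⁻³
Highest index: option Z.

option Z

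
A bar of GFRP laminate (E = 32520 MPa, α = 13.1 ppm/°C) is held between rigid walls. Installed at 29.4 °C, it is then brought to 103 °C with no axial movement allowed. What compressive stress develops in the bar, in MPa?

31.4 MPa

E = 32520 MPa = 32.52 GPa.
ΔT = 73.60 K. Constrained thermal stress σ = E·α·ΔT = 32.52×10³ MPa × 13.1×10⁻⁶ × 73.60 = 31.4 MPa (compressive).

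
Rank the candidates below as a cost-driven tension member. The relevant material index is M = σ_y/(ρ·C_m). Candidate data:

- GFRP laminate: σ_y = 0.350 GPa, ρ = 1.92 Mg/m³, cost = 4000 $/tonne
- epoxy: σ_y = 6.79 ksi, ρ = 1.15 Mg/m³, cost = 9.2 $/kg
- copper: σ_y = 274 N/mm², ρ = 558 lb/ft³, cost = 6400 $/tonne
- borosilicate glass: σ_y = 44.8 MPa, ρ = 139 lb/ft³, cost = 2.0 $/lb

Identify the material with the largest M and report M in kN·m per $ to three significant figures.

Putting every candidate on a common basis:
  GFRP laminate: σ_y = 350.0 MPa, ρ = 1920 kg/m³, cost = 4.000 $/kg
  epoxy: σ_y = 46.82 MPa, ρ = 1150 kg/m³, cost = 9.200 $/kg
  copper: σ_y = 274.0 MPa, ρ = 8938 kg/m³, cost = 6.400 $/kg
  borosilicate glass: σ_y = 44.80 MPa, ρ = 2227 kg/m³, cost = 4.409 $/kg
  GFRP laminate: M = 45.6 kN·m per $
  copper: M = 4.79 kN·m per $
  borosilicate glass: M = 4.56 kN·m per $
  epoxy: M = 4.42 kN·m per $
GFRP laminate ranks first.

GFRP laminate, M = 45.6 kN·m per $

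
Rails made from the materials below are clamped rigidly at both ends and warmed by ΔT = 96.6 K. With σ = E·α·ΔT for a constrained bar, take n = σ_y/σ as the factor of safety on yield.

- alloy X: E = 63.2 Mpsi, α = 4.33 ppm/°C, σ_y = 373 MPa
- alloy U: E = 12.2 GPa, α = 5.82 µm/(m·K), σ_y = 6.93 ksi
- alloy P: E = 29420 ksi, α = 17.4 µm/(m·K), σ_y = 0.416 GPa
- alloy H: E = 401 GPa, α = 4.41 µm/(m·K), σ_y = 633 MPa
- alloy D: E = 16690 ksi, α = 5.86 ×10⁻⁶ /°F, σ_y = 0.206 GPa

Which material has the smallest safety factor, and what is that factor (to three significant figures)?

alloy P, n = 1.22

In consistent units (E in GPa, α in ×10⁻⁶/K, σ_y in MPa):
  alloy X: E = 435.7, α = 4.33, σ_y = 373.0 → σ = 182 MPa, n = 2.05
  alloy U: E = 12.20, α = 5.82, σ_y = 47.78 → σ = 6.86 MPa, n = 6.97
  alloy P: E = 202.8, α = 17.4, σ_y = 416.0 → σ = 341 MPa, n = 1.22
  alloy H: E = 401.0, α = 4.41, σ_y = 633.0 → σ = 171 MPa, n = 3.71
  alloy D: E = 115.1, α = 10.5, σ_y = 206.0 → σ = 117 MPa, n = 1.76
The minimum is alloy P at n = 1.22.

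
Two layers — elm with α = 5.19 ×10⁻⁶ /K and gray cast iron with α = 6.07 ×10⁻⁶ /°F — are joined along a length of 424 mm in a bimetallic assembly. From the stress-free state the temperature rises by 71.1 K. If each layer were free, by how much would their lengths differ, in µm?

173 µm

gray cast iron: α = 6.07×10⁻⁶/°F × 9/5 = 10.9×10⁻⁶/K.
Δα = |5.19 − 10.9|×10⁻⁶/K = 5.74×10⁻⁶/K.
ΔL_mismatch = Δα·L·ΔT = 5.74×10⁻⁶ × 424.0 mm × 71.1 K = 173 µm.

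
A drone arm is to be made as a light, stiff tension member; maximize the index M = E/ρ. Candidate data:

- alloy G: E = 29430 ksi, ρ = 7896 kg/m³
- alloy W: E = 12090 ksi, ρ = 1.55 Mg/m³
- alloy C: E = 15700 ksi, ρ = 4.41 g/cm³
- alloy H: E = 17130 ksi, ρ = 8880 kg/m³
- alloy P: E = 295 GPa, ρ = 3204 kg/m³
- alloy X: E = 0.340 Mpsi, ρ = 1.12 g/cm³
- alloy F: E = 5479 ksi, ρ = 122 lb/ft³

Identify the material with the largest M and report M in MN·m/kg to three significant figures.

alloy P, M = 92.1 MN·m/kg

Normalizing units and computing the index:
  alloy G: E = 202.9 GPa, ρ = 7896 kg/m³
  alloy W: E = 83.36 GPa, ρ = 1550 kg/m³
  alloy C: E = 108.2 GPa, ρ = 4410 kg/m³
  alloy H: E = 118.1 GPa, ρ = 8880 kg/m³
  alloy P: E = 295.0 GPa, ρ = 3204 kg/m³
  alloy X: E = 2.344 GPa, ρ = 1120 kg/m³
  alloy F: E = 37.78 GPa, ρ = 1954 kg/m³
  alloy P: M = 92.1 MN·m/kg
  alloy W: M = 53.8 MN·m/kg
  alloy G: M = 25.7 MN·m/kg
  alloy C: M = 24.5 MN·m/kg
  alloy F: M = 19.3 MN·m/kg
  alloy H: M = 13.3 MN·m/kg
  alloy X: M = 2.09 MN·m/kg
Alloy P ranks first.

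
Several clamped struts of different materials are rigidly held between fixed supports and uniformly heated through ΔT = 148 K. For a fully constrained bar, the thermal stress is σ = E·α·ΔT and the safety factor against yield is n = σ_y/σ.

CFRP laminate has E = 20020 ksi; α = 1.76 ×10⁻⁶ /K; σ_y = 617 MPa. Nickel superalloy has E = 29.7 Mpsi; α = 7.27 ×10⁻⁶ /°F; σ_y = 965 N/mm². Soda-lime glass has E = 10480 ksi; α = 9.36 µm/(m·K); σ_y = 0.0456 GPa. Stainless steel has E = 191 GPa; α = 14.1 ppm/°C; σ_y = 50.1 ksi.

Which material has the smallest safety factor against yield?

soda-lime glass

Converting E to GPa, α to ×10⁻⁶/K, σ_y to MPa, then σ and n for each:
  CFRP laminate: E = 138.0, α = 1.76, σ_y = 617.0 → σ = 36.0 MPa, n = 17.2
  nickel superalloy: E = 204.8, α = 13.1, σ_y = 965.0 → σ = 397 MPa, n = 2.43
  soda-lime glass: E = 72.26, α = 9.36, σ_y = 45.60 → σ = 100 MPa, n = 0.456
  stainless steel: E = 191.0, α = 14.1, σ_y = 345.4 → σ = 399 MPa, n = 0.867
The minimum is soda-lime glass at n = 0.456.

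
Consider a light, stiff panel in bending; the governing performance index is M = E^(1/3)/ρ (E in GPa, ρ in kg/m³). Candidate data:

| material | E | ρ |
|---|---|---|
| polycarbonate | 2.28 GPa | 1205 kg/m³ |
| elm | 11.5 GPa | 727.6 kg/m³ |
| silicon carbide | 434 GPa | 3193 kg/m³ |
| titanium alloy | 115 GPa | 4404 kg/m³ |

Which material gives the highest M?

elm

Per-candidate index values:
  elm: M = 3.10×10⁻³
  silicon carbide: M = 2.37×10⁻³
  titanium alloy: M = 1.10×10⁻³
  polycarbonate: M = 1.09×10⁻³
Elm ranks first.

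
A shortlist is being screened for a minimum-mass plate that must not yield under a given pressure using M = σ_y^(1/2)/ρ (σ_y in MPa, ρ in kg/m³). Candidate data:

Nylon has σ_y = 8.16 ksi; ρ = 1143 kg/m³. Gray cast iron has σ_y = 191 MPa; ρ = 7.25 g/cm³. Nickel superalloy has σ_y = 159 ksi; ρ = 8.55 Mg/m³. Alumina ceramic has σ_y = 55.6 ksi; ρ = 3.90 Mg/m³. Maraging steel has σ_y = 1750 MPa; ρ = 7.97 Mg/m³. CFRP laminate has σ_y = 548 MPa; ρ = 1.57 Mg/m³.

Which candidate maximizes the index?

CFRP laminate

Normalizing units and computing the index:
  nylon: σ_y = 56.26 MPa, ρ = 1143 kg/m³
  gray cast iron: σ_y = 191.0 MPa, ρ = 7250 kg/m³
  nickel superalloy: σ_y = 1096 MPa, ρ = 8550 kg/m³
  alumina ceramic: σ_y = 383.3 MPa, ρ = 3900 kg/m³
  maraging steel: σ_y = 1750 MPa, ρ = 7970 kg/m³
  CFRP laminate: σ_y = 548.0 MPa, ρ = 1570 kg/m³
  CFRP laminate: M = 14.9×10⁻³
  nylon: M = 6.56×10⁻³
  maraging steel: M = 5.25×10⁻³
  alumina ceramic: M = 5.02×10⁻³
  nickel superalloy: M = 3.87×10⁻³
  gray cast iron: M = 1.91×10⁻³
Highest index: CFRP laminate.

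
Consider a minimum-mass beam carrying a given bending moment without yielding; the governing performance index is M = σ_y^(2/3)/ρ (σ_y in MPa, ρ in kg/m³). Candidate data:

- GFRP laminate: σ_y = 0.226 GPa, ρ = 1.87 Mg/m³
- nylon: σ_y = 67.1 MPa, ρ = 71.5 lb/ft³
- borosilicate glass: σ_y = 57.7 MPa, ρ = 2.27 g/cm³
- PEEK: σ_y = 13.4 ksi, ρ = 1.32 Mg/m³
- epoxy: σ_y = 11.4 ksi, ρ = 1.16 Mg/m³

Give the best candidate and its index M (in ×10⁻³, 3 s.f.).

GFRP laminate, M = 19.8×10⁻³

Convert each candidate to consistent units, then evaluate M:
  GFRP laminate: σ_y = 226.0 MPa, ρ = 1870 kg/m³
  nylon: σ_y = 67.10 MPa, ρ = 1145 kg/m³
  borosilicate glass: σ_y = 57.70 MPa, ρ = 2270 kg/m³
  PEEK: σ_y = 92.39 MPa, ρ = 1320 kg/m³
  epoxy: σ_y = 78.60 MPa, ρ = 1160 kg/m³
  GFRP laminate: M = 19.8×10⁻³
  epoxy: M = 15.8×10⁻³
  PEEK: M = 15.5×10⁻³
  nylon: M = 14.4×10⁻³
  borosilicate glass: M = 6.58×10⁻³
The maximum is for GFRP laminate.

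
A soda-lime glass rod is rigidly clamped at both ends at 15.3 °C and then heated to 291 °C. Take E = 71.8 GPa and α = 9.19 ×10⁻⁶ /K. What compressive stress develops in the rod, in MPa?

182 MPa

ΔT = 275.7 K. Constrained thermal stress σ = E·α·ΔT = 71.80×10³ MPa × 9.19×10⁻⁶ × 275.7 = 182 MPa (compressive).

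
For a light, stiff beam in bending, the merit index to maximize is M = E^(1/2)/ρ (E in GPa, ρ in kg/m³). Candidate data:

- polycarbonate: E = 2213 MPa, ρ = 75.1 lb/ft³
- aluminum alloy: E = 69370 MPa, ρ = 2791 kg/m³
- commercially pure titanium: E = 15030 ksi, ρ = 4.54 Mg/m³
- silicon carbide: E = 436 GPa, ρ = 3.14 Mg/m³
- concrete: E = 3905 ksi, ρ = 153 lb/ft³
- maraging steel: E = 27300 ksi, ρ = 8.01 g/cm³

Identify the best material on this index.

Putting every candidate on a common basis:
  polycarbonate: E = 2.213 GPa, ρ = 1203 kg/m³
  aluminum alloy: E = 69.37 GPa, ρ = 2791 kg/m³
  commercially pure titanium: E = 103.6 GPa, ρ = 4540 kg/m³
  silicon carbide: E = 436.0 GPa, ρ = 3140 kg/m³
  concrete: E = 26.92 GPa, ρ = 2451 kg/m³
  maraging steel: E = 188.2 GPa, ρ = 8010 kg/m³
  silicon carbide: M = 6.65×10⁻³
  aluminum alloy: M = 2.98×10⁻³
  commercially pure titanium: M = 2.24×10⁻³
  concrete: M = 2.12×10⁻³
  maraging steel: M = 1.71×10⁻³
  polycarbonate: M = 1.24×10⁻³
Silicon carbide ranks first.

silicon carbide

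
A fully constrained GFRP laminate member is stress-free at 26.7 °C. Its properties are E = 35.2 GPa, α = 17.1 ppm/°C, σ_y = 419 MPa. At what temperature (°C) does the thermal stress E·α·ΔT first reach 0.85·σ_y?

618 °C

E·α·ΔT = 356.1 MPa ⇒ ΔT = 356.1 / (35.20×10³ × 17.1×10⁻⁶) = 591.7 K.
T = 26.7 + 591.7 = 618.4 °C.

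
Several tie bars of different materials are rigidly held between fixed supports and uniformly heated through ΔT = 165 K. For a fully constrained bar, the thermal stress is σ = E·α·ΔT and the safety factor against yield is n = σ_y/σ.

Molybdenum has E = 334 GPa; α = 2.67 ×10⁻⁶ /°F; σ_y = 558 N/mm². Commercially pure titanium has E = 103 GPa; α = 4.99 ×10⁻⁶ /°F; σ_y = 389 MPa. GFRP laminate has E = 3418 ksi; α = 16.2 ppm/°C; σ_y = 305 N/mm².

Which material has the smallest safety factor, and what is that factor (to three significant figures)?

Per material, after unit conversion:
  molybdenum: E = 334.0, α = 4.81, σ_y = 558.0 → σ = 265 MPa, n = 2.11
  commercially pure titanium: E = 103.0, α = 8.98, σ_y = 389.0 → σ = 153 MPa, n = 2.55
  GFRP laminate: E = 23.57, α = 16.2, σ_y = 305.0 → σ = 63.0 MPa, n = 4.84
Molybdenum has the lowest safety factor, n = 2.11.

molybdenum, n = 2.11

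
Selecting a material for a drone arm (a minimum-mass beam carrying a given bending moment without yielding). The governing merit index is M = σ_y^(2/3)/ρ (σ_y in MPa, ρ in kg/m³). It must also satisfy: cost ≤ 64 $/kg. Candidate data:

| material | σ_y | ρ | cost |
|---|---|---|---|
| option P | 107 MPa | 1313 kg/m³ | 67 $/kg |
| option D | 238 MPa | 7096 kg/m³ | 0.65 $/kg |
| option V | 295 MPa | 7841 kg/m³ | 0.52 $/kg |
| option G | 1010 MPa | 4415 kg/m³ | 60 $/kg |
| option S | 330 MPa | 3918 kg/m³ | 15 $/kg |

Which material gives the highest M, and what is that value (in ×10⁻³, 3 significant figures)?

option G, M = 22.8×10⁻³

Screen on constraints: cost ≤ 64 $/kg. Survivors: option D, option V, option G, option S.
Per-candidate index values:
  option G: M = 22.8×10⁻³
  option S: M = 12.2×10⁻³
  option V: M = 5.65×10⁻³
  option D: M = 5.41×10⁻³
Option G has the largest M.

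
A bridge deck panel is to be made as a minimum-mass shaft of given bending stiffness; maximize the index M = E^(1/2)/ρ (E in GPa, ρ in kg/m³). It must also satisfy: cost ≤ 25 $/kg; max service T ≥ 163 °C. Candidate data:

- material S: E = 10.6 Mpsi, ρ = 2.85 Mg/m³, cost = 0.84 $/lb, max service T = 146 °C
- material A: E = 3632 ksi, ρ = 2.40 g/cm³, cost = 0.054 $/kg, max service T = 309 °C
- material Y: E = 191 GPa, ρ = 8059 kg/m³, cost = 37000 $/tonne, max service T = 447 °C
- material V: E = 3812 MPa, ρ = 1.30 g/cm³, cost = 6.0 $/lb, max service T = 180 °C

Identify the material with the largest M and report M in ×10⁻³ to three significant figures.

Screen on constraints: cost ≤ 25 $/kg; max service T ≥ 163 °C. Survivors: material A, material V.
In SI units:
  material A: E = 25.04 GPa, ρ = 2400 kg/m³
  material V: E = 3.812 GPa, ρ = 1300 kg/m³
  material A: M = 2.09×10⁻³
  material V: M = 1.50×10⁻³
Material A has the largest M.

material A, M = 2.09×10⁻³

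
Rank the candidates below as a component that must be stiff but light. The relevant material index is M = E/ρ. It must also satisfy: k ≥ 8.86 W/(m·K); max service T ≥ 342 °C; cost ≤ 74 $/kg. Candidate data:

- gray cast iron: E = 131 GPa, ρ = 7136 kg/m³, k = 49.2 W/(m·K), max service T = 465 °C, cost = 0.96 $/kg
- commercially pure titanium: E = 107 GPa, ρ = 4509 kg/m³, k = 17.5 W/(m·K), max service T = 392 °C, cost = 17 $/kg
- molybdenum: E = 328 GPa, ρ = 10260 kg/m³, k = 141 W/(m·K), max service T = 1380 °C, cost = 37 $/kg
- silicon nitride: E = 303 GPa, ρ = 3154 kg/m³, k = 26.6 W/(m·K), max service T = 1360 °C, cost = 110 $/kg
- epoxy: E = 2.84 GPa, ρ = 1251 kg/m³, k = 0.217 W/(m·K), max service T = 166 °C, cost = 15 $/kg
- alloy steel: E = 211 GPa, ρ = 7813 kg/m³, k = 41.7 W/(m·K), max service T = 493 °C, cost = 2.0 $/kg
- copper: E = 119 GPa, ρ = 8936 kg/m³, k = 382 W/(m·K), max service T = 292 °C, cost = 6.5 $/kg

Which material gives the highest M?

molybdenum

Screen on constraints: k ≥ 8.86 W/(m·K); max service T ≥ 342 °C; cost ≤ 74 $/kg. Survivors: gray cast iron, commercially pure titanium, molybdenum, alloy steel.
Computing M directly (units already consistent):
  molybdenum: M = 32.0 MN·m/kg
  alloy steel: M = 27.0 MN·m/kg
  commercially pure titanium: M = 23.7 MN·m/kg
  gray cast iron: M = 18.4 MN·m/kg
The maximum is for molybdenum.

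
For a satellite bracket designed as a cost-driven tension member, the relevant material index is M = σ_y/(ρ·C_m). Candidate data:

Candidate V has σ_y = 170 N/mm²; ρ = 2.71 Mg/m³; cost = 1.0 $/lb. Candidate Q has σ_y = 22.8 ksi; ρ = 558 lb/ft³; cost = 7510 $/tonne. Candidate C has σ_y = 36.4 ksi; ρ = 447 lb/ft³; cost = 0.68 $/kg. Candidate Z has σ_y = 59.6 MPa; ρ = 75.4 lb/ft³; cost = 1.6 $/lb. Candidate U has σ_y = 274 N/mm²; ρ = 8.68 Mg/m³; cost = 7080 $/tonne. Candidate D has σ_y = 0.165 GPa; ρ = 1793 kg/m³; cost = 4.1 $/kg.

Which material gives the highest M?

candidate C

After converting to SI:
  candidate V: σ_y = 170.0 MPa, ρ = 2710 kg/m³, cost = 2.205 $/kg
  candidate Q: σ_y = 157.2 MPa, ρ = 8938 kg/m³, cost = 7.510 $/kg
  candidate C: σ_y = 251.0 MPa, ρ = 7160 kg/m³, cost = 0.6800 $/kg
  candidate Z: σ_y = 59.60 MPa, ρ = 1208 kg/m³, cost = 3.527 $/kg
  candidate U: σ_y = 274.0 MPa, ρ = 8680 kg/m³, cost = 7.080 $/kg
  candidate D: σ_y = 165.0 MPa, ρ = 1793 kg/m³, cost = 4.100 $/kg
  candidate C: M = 51.5 kN·m per $
  candidate V: M = 28.5 kN·m per $
  candidate D: M = 22.4 kN·m per $
  candidate Z: M = 14.0 kN·m per $
  candidate U: M = 4.46 kN·m per $
  candidate Q: M = 2.34 kN·m per $
The maximum is for candidate C.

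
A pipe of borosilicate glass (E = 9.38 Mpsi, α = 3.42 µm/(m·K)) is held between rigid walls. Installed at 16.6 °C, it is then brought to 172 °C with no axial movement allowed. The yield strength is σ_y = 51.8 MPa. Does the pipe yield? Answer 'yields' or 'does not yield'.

does not yield

E = 9.38 Mpsi = 64.67 GPa.
ΔT = 155.4 K. Constrained thermal stress σ = E·α·ΔT = 64.67×10³ MPa × 3.42×10⁻⁶ × 155.4 = 34.4 MPa (compressive).
Compare to σ_y = 51.8 MPa: σ < σ_y, so it does not yield.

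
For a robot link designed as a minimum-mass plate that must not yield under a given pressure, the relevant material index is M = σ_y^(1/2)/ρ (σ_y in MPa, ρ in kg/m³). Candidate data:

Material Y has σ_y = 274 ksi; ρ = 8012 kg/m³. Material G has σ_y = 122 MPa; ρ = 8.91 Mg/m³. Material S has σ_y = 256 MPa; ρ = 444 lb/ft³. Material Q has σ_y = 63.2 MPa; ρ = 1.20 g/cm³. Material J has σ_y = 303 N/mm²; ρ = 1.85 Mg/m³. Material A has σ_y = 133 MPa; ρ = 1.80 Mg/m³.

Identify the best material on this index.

material J

In SI units:
  material Y: σ_y = 1889 MPa, ρ = 8012 kg/m³
  material G: σ_y = 122.0 MPa, ρ = 8910 kg/m³
  material S: σ_y = 256.0 MPa, ρ = 7112 kg/m³
  material Q: σ_y = 63.20 MPa, ρ = 1200 kg/m³
  material J: σ_y = 303.0 MPa, ρ = 1850 kg/m³
  material A: σ_y = 133.0 MPa, ρ = 1800 kg/m³
  material J: M = 9.41×10⁻³
  material Q: M = 6.62×10⁻³
  material A: M = 6.41×10⁻³
  material Y: M = 5.42×10⁻³
  material S: M = 2.25×10⁻³
  material G: M = 1.24×10⁻³
Highest index: material J.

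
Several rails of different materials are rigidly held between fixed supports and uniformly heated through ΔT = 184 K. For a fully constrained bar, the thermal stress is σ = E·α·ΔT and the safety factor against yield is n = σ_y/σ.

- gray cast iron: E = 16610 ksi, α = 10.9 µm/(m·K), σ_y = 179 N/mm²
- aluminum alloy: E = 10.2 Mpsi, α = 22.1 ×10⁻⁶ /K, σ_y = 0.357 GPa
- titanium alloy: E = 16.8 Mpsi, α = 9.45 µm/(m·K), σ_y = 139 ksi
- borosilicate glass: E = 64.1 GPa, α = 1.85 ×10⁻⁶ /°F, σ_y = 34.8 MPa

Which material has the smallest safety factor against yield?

In consistent units (E in GPa, α in ×10⁻⁶/K, σ_y in MPa):
  gray cast iron: E = 114.5, α = 10.9, σ_y = 179.0 → σ = 230 MPa, n = 0.779
  aluminum alloy: E = 70.33, α = 22.1, σ_y = 357.0 → σ = 286 MPa, n = 1.25
  titanium alloy: E = 115.8, α = 9.45, σ_y = 958.4 → σ = 201 MPa, n = 4.76
  borosilicate glass: E = 64.10, α = 3.33, σ_y = 34.80 → σ = 39.3 MPa, n = 0.886
Smallest n: gray cast iron with n = 0.779.

gray cast iron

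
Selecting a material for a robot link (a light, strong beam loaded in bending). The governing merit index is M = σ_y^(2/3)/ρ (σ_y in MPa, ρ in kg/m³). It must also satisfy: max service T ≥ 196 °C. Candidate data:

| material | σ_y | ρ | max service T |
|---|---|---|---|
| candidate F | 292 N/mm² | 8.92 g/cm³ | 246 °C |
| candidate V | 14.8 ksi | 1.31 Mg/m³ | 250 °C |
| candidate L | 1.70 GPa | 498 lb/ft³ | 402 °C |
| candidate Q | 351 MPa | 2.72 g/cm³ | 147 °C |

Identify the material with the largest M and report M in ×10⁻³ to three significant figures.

Screen on constraints: max service T ≥ 196 °C. Survivors: candidate F, candidate V, candidate L.
Convert each candidate to consistent units, then evaluate M:
  candidate F: σ_y = 292.0 MPa, ρ = 8920 kg/m³
  candidate V: σ_y = 102.0 MPa, ρ = 1310 kg/m³
  candidate L: σ_y = 1700 MPa, ρ = 7977 kg/m³
  candidate L: M = 17.9×10⁻³
  candidate V: M = 16.7×10⁻³
  candidate F: M = 4.93×10⁻³
Candidate L has the largest M.

candidate L, M = 17.9×10⁻³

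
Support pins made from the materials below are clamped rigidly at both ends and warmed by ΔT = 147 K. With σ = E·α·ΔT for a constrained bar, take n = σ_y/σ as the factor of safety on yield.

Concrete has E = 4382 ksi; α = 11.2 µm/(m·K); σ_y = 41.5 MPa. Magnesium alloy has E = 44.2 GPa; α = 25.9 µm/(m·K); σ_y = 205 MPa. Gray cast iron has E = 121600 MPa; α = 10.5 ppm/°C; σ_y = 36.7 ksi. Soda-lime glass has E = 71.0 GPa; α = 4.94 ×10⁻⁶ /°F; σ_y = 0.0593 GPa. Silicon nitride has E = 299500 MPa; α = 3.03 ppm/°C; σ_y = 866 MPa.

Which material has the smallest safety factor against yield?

With everything in SI (GPa, ×10⁻⁶/K, MPa):
  concrete: E = 30.21, α = 11.2, σ_y = 41.50 → σ = 49.7 MPa, n = 0.834
  magnesium alloy: E = 44.20, α = 25.9, σ_y = 205.0 → σ = 168 MPa, n = 1.22
  gray cast iron: E = 121.6, α = 10.5, σ_y = 253.0 → σ = 188 MPa, n = 1.35
  soda-lime glass: E = 71.00, α = 8.89, σ_y = 59.30 → σ = 92.8 MPa, n = 0.639
  silicon nitride: E = 299.5, α = 3.03, σ_y = 866.0 → σ = 133 MPa, n = 6.49
The minimum is soda-lime glass at n = 0.639.

soda-lime glass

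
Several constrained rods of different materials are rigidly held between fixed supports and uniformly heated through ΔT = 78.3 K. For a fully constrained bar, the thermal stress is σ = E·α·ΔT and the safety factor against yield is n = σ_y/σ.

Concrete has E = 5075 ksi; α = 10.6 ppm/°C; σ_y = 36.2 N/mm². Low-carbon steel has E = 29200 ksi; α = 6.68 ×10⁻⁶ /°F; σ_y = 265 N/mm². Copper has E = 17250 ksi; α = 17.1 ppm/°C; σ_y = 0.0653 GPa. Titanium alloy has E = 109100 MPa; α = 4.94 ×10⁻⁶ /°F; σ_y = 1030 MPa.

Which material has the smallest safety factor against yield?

copper

In consistent units (E in GPa, α in ×10⁻⁶/K, σ_y in MPa):
  concrete: E = 34.99, α = 10.6, σ_y = 36.20 → σ = 29.0 MPa, n = 1.25
  low-carbon steel: E = 201.3, α = 12.0, σ_y = 265.0 → σ = 190 MPa, n = 1.40
  copper: E = 118.9, α = 17.1, σ_y = 65.30 → σ = 159 MPa, n = 0.410
  titanium alloy: E = 109.1, α = 8.89, σ_y = 1030 → σ = 76.0 MPa, n = 13.6
Copper has the lowest safety factor, n = 0.410.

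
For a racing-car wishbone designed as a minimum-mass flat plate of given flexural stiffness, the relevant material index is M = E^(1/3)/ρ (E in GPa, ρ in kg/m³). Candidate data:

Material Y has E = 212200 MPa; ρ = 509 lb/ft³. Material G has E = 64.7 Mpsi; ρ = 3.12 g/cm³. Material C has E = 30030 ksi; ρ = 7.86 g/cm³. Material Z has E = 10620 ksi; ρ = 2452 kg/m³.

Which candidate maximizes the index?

material G

Normalizing units and computing the index:
  material Y: E = 212.2 GPa, ρ = 8153 kg/m³
  material G: E = 446.1 GPa, ρ = 3120 kg/m³
  material C: E = 207.0 GPa, ρ = 7860 kg/m³
  material Z: E = 73.22 GPa, ρ = 2452 kg/m³
  material G: M = 2.45×10⁻³
  material Z: M = 1.71×10⁻³
  material C: M = 0.753×10⁻³
  material Y: M = 0.732×10⁻³
The maximum is for material G.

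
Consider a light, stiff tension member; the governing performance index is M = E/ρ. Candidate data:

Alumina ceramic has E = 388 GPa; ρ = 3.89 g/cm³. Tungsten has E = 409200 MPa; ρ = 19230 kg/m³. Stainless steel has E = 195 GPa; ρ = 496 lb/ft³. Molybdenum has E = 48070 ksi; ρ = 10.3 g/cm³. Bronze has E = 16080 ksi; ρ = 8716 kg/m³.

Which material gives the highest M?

Normalizing units and computing the index:
  alumina ceramic: E = 388.0 GPa, ρ = 3890 kg/m³
  tungsten: E = 409.2 GPa, ρ = 19230 kg/m³
  stainless steel: E = 195.0 GPa, ρ = 7945 kg/m³
  molybdenum: E = 331.4 GPa, ρ = 10300 kg/m³
  bronze: E = 110.9 GPa, ρ = 8716 kg/m³
  alumina ceramic: M = 99.7 MN·m/kg
  molybdenum: M = 32.2 MN·m/kg
  stainless steel: M = 24.5 MN·m/kg
  tungsten: M = 21.3 MN·m/kg
  bronze: M = 12.7 MN·m/kg
Highest index: alumina ceramic.

alumina ceramic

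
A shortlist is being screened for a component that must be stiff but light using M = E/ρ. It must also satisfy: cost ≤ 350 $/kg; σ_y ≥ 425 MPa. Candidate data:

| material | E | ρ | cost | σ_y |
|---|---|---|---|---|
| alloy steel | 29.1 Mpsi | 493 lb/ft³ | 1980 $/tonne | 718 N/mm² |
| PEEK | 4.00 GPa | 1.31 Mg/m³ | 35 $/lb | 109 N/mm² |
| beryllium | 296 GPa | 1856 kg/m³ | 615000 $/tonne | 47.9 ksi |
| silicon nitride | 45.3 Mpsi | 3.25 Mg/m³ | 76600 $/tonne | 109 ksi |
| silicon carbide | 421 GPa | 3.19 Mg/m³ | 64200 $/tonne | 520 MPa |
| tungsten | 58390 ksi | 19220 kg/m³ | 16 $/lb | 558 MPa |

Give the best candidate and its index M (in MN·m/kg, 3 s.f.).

silicon carbide, M = 132 MN·m/kg

Screen on constraints: cost ≤ 350 $/kg; σ_y ≥ 425 MPa. Survivors: alloy steel, silicon nitride, silicon carbide, tungsten.
Convert each candidate to consistent units, then evaluate M:
  alloy steel: E = 200.6 GPa, ρ = 7897 kg/m³
  silicon nitride: E = 312.3 GPa, ρ = 3250 kg/m³
  silicon carbide: E = 421.0 GPa, ρ = 3190 kg/m³
  tungsten: E = 402.6 GPa, ρ = 19220 kg/m³
  silicon carbide: M = 132 MN·m/kg
  silicon nitride: M = 96.1 MN·m/kg
  alloy steel: M = 25.4 MN·m/kg
  tungsten: M = 20.9 MN·m/kg
Silicon carbide ranks first.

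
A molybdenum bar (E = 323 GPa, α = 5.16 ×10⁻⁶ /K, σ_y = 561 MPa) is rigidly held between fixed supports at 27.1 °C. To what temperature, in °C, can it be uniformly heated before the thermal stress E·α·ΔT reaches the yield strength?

E·α·ΔT = 561.0 MPa ⇒ ΔT = 561.0 / (323.0×10³ × 5.16×10⁻⁶) = 336.6 K.
T = 27.1 + 336.6 = 363.7 °C.

364 °C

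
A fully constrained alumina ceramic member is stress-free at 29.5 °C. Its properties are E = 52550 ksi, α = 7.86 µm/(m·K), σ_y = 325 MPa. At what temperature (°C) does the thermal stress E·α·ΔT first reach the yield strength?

E = 52550 ksi = 362.3 GPa.
E·α·ΔT = 325.0 MPa ⇒ ΔT = 325.0 / (362.3×10³ × 7.86×10⁻⁶) = 114.1 K.
T = 29.5 + 114.1 = 143.6 °C.

144 °C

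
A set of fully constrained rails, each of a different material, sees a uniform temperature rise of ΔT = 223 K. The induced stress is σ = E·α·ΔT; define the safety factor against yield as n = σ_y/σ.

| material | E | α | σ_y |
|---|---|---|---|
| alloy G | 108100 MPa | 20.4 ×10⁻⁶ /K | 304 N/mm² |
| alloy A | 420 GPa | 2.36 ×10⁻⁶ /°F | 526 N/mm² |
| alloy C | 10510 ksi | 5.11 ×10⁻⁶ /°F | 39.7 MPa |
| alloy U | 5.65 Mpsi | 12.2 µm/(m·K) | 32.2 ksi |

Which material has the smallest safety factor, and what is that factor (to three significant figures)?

alloy C, n = 0.267

In consistent units (E in GPa, α in ×10⁻⁶/K, σ_y in MPa):
  alloy G: E = 108.1, α = 20.4, σ_y = 304.0 → σ = 492 MPa, n = 0.618
  alloy A: E = 420.0, α = 4.25, σ_y = 526.0 → σ = 398 MPa, n = 1.32
  alloy C: E = 72.46, α = 9.20, σ_y = 39.70 → σ = 149 MPa, n = 0.267
  alloy U: E = 38.96, α = 12.2, σ_y = 222.0 → σ = 106 MPa, n = 2.09
The minimum is alloy C at n = 0.267.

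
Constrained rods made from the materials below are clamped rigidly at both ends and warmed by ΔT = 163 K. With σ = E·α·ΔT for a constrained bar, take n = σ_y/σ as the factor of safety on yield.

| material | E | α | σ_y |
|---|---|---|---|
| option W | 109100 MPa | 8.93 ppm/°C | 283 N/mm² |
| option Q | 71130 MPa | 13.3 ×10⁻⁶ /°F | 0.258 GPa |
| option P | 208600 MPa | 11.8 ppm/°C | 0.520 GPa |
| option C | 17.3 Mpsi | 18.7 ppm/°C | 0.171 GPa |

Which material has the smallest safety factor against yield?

In consistent units (E in GPa, α in ×10⁻⁶/K, σ_y in MPa):
  option W: E = 109.1, α = 8.93, σ_y = 283.0 → σ = 159 MPa, n = 1.78
  option Q: E = 71.13, α = 23.9, σ_y = 258.0 → σ = 278 MPa, n = 0.930
  option P: E = 208.6, α = 11.8, σ_y = 520.0 → σ = 401 MPa, n = 1.30
  option C: E = 119.3, α = 18.7, σ_y = 171.0 → σ = 364 MPa, n = 0.470
The minimum is option C at n = 0.470.

option C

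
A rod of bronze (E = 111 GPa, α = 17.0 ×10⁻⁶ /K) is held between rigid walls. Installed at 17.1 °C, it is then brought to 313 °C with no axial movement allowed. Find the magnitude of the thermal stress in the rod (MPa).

ΔT = 295.9 K. Constrained thermal stress σ = E·α·ΔT = 111.0×10³ MPa × 17.0×10⁻⁶ × 295.9 = 558 MPa (compressive).

558 MPa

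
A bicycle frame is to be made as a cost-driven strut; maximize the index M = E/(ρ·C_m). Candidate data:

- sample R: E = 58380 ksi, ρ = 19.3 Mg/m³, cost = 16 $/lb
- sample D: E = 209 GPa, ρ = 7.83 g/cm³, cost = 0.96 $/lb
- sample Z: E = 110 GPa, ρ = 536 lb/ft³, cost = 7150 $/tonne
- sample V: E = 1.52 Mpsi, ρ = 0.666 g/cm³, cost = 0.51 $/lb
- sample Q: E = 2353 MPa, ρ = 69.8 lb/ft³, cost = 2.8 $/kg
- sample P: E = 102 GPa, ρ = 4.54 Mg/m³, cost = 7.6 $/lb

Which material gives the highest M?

In SI units:
  sample R: E = 402.5 GPa, ρ = 19300 kg/m³, cost = 35.27 $/kg
  sample D: E = 209.0 GPa, ρ = 7830 kg/m³, cost = 2.116 $/kg
  sample Z: E = 110.0 GPa, ρ = 8586 kg/m³, cost = 7.150 $/kg
  sample V: E = 10.48 GPa, ρ = 666.0 kg/m³, cost = 1.124 $/kg
  sample Q: E = 2.353 GPa, ρ = 1118 kg/m³, cost = 2.800 $/kg
  sample P: E = 102.0 GPa, ρ = 4540 kg/m³, cost = 16.75 $/kg
  sample V: M = 14.0 MN·m per $
  sample D: M = 12.6 MN·m per $
  sample Z: M = 1.79 MN·m per $
  sample P: M = 1.34 MN·m per $
  sample Q: M = 0.752 MN·m per $
  sample R: M = 0.591 MN·m per $
Sample V ranks first.

sample V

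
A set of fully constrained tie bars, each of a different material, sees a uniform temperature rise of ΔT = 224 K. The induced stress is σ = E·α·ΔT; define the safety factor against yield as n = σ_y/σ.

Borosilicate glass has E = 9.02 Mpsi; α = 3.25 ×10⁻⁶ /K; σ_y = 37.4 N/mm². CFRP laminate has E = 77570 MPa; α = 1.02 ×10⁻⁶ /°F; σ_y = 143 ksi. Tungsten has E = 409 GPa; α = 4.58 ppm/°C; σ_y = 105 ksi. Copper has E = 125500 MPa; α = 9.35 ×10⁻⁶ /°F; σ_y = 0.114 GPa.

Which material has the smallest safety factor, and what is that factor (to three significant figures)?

Per material, after unit conversion:
  borosilicate glass: E = 62.19, α = 3.25, σ_y = 37.40 → σ = 45.3 MPa, n = 0.826
  CFRP laminate: E = 77.57, α = 1.84, σ_y = 986.0 → σ = 31.9 MPa, n = 30.9
  tungsten: E = 409.0, α = 4.58, σ_y = 723.9 → σ = 420 MPa, n = 1.73
  copper: E = 125.5, α = 16.8, σ_y = 114.0 → σ = 473 MPa, n = 0.241
The minimum is copper at n = 0.241.

copper, n = 0.241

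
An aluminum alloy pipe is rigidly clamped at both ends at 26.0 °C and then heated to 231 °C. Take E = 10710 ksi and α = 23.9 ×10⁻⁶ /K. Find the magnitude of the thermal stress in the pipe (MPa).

362 MPa

E = 10710 ksi = 73.84 GPa.
ΔT = 205.0 K. Constrained thermal stress σ = E·α·ΔT = 73.84×10³ MPa × 23.9×10⁻⁶ × 205.0 = 362 MPa (compressive).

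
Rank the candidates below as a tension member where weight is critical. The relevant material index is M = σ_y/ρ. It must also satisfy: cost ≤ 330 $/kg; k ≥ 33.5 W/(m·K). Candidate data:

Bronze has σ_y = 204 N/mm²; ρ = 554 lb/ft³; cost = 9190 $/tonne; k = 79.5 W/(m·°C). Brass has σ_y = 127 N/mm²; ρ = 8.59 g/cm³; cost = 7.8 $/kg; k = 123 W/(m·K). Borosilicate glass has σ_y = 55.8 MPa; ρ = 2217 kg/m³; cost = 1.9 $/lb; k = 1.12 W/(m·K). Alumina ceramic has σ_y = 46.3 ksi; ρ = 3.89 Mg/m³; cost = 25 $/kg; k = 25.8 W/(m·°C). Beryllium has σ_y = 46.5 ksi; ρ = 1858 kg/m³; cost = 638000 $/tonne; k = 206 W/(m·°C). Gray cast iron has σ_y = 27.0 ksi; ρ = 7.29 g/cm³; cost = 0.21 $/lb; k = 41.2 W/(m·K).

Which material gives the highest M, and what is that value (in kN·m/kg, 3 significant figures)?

Screen on constraints: cost ≤ 330 $/kg; k ≥ 33.5 W/(m·K). Survivors: bronze, brass, gray cast iron.
Putting every candidate on a common basis:
  bronze: σ_y = 204.0 MPa, ρ = 8874 kg/m³
  brass: σ_y = 127.0 MPa, ρ = 8590 kg/m³
  gray cast iron: σ_y = 186.2 MPa, ρ = 7290 kg/m³
  gray cast iron: M = 25.5 kN·m/kg
  bronze: M = 23.0 kN·m/kg
  brass: M = 14.8 kN·m/kg
The maximum is for gray cast iron.

gray cast iron, M = 25.5 kN·m/kg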